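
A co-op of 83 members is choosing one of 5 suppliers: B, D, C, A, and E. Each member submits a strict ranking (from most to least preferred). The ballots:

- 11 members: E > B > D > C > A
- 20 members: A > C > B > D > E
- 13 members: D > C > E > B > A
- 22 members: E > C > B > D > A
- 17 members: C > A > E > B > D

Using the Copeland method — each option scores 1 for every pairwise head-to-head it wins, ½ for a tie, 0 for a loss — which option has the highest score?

B: beats D and A; loses to C and E → score 2.
D: beats A; loses to B, C, and E → score 1.
C: beats B, D, A, and E → score 4.
A: loses to B, D, C, and E → score 0.
E: beats B, D, and A; loses to C → score 3.
C has the best pairwise record.

C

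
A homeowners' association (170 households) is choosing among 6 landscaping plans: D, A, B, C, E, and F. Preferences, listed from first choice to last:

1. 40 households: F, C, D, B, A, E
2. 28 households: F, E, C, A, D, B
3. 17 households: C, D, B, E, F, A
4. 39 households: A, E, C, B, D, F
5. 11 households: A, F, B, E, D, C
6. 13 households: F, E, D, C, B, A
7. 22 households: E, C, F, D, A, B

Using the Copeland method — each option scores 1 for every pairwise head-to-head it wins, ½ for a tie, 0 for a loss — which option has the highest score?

F

D: beats A and B; loses to C, E, and F → score 2.
A: beats B and E; loses to D, C, and F → score 2.
B: loses to D, A, C, E, and F → score 0.
C: beats D, A, and B; loses to E and F → score 3.
E: beats D, B, and C; loses to A and F → score 3.
F: beats D, A, B, C, and E → score 5.
F has the best pairwise record.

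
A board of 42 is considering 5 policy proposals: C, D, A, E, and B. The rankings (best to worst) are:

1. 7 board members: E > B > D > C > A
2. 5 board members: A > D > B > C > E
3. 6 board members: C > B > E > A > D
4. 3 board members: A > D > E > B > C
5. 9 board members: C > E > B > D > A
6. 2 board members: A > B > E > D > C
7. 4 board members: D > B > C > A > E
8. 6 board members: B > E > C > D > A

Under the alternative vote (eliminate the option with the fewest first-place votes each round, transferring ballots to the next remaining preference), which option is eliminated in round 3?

A

Round 1: C 15, D 4, A 10, E 7, B 6. Eliminate D.
Round 2: C 15, A 10, E 7, B 10. Eliminate E.
Round 3: C 15, A 10, B 17. Eliminate A.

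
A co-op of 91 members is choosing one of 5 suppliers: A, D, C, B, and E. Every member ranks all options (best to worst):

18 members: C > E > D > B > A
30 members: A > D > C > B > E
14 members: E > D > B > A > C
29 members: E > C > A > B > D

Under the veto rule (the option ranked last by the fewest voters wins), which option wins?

B

Last-place votes: A 18, D 29, C 14, B 0, E 30.
B is ranked last by the fewest voters, so B wins.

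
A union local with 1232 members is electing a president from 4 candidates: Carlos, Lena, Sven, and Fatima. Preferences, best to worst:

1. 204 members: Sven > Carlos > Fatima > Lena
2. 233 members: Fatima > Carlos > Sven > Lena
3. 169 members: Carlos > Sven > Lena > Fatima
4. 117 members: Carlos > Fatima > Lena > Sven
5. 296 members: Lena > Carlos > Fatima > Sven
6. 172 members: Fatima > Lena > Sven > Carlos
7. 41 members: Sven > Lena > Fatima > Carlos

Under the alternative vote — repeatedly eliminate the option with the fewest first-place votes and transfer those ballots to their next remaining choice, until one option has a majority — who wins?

Carlos

Round 1: Carlos 286, Lena 296, Sven 245, Fatima 405. Eliminate Sven.
Round 2: Carlos 490, Lena 337, Fatima 405. Eliminate Lena.
Round 3: Carlos 786, Fatima 446. Carlos has a majority.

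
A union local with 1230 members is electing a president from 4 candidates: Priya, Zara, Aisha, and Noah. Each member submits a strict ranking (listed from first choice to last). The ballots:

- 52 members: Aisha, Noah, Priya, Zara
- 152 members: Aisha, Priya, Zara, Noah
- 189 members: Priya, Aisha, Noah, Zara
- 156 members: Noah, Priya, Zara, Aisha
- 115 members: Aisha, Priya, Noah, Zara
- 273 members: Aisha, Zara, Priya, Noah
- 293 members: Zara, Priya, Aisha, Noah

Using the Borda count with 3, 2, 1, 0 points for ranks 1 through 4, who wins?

Priya: 52·1 + 152·2 + 189·3 + 156·2 + 115·2 + 273·1 + 293·2 = 2324
Zara: 52·0 + 152·1 + 189·0 + 156·1 + 115·0 + 273·2 + 293·3 = 1733
Aisha: 52·3 + 152·3 + 189·2 + 156·0 + 115·3 + 273·3 + 293·1 = 2447
Noah: 52·2 + 152·0 + 189·1 + 156·3 + 115·1 + 273·0 + 293·0 = 876
Aisha has the highest Borda score (2447).

Aisha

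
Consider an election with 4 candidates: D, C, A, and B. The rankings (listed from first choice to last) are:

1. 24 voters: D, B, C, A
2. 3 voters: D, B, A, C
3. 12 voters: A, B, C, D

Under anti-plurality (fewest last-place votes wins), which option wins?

B

Last-place votes: D 12, C 3, A 24, B 0.
B is ranked last by the fewest voters, so B wins.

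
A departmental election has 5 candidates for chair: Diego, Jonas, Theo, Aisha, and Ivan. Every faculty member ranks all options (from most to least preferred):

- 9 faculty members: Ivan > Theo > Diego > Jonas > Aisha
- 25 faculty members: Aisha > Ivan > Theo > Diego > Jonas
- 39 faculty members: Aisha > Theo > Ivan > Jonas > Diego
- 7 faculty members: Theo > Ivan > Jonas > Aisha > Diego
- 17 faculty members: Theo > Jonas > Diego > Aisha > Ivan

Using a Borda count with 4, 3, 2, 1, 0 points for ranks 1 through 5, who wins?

Theo

Diego: 9·2 + 25·1 + 39·0 + 7·0 + 17·2 = 77
Jonas: 9·1 + 25·0 + 39·1 + 7·2 + 17·3 = 113
Theo: 9·3 + 25·2 + 39·3 + 7·4 + 17·4 = 290
Aisha: 9·0 + 25·4 + 39·4 + 7·1 + 17·1 = 280
Ivan: 9·4 + 25·3 + 39·2 + 7·3 + 17·0 = 210
Theo has the highest Borda score (290).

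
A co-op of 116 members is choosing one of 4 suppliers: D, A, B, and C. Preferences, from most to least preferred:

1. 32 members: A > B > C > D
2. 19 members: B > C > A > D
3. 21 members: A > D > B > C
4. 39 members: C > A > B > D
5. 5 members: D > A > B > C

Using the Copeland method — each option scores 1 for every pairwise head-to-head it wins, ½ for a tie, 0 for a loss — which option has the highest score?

A

D: loses to A, B, and C → score 0.
A: beats D and B; ties C → score 2.5.
B: beats D and C; loses to A → score 2.
C: beats D; ties A; loses to B → score 1.5.
A has the best pairwise record.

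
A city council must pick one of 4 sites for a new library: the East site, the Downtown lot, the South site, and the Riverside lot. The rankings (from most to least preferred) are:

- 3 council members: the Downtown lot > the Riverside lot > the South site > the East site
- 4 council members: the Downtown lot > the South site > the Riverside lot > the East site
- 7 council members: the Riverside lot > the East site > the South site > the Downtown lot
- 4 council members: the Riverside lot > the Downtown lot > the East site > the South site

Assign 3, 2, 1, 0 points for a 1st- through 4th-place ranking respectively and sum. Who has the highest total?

the Riverside lot

the East site: 3·0 + 4·0 + 7·2 + 4·1 = 18
the Downtown lot: 3·3 + 4·3 + 7·0 + 4·2 = 29
the South site: 3·1 + 4·2 + 7·1 + 4·0 = 18
the Riverside lot: 3·2 + 4·1 + 7·3 + 4·3 = 43
the Riverside lot has the highest Borda score (43).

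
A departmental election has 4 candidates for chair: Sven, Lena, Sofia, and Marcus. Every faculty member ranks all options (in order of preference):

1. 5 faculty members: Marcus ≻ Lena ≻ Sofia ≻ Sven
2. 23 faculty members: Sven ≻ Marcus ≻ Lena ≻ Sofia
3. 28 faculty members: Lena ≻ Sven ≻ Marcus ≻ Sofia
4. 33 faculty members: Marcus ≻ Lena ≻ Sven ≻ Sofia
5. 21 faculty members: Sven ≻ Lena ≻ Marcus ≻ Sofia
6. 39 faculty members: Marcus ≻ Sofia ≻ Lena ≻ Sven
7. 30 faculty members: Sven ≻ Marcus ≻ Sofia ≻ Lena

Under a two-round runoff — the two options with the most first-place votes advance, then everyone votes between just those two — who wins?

Round 1 first-place votes: Sven 74, Lena 28, Sofia 0, Marcus 77.
Marcus and Sven advance.
Runoff: Marcus is preferred to Sven by 77 voters; Sven by 102.
Sven wins the runoff.

Sven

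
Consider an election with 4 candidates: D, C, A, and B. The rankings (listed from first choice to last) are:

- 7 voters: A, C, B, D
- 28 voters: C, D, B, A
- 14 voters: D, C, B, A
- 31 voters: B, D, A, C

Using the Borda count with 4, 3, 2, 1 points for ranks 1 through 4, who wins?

D

D: 7·1 + 28·3 + 14·4 + 31·3 = 240
C: 7·3 + 28·4 + 14·3 + 31·1 = 206
A: 7·4 + 28·1 + 14·1 + 31·2 = 132
B: 7·2 + 28·2 + 14·2 + 31·4 = 222
D has the highest Borda score (240).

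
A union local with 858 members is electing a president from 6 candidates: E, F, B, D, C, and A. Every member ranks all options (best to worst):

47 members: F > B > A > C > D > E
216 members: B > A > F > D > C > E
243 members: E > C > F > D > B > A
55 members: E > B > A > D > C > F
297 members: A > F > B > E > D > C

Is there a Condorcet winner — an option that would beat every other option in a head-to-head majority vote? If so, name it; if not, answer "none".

none

Checking pairwise contests:
F beats E 560–298.
A beats F 568–290.
F beats B 587–271.
E beats D 595–263.
E beats C 595–263.
B beats A 561–297.
Every option loses at least one head-to-head, so there is no Condorcet winner.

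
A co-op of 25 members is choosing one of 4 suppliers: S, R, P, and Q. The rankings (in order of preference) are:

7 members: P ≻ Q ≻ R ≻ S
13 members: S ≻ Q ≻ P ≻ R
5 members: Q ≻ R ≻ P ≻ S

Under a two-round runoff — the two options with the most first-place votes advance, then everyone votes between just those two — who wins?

Round 1 first-place votes: S 13, R 0, P 7, Q 5.
S and P advance.
Runoff: S is preferred to P by 13 voters; P by 12.
S wins the runoff.

S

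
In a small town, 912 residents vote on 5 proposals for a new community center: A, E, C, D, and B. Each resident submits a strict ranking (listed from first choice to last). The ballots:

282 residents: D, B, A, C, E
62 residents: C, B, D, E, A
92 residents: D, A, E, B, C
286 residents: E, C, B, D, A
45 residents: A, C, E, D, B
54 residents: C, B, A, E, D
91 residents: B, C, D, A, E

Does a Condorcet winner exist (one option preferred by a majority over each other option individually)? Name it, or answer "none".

B

B vs A: 775–137 for B.
B vs E: 489–423 for B.
B vs C: 465–447 for B.
B vs D: 493–419 for B.
B beats every other option head-to-head.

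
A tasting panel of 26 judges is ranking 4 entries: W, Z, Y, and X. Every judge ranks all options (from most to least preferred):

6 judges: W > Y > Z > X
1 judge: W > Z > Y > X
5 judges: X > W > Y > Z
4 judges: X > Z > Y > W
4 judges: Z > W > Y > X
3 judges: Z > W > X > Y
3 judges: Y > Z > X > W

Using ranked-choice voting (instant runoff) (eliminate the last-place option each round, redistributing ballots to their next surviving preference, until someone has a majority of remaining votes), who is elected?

Round 1: W 7, Z 7, Y 3, X 9. Eliminate Y.
Round 2: W 7, Z 10, X 9. Eliminate W.
Round 3: Z 17, X 9. Z has a majority.

Z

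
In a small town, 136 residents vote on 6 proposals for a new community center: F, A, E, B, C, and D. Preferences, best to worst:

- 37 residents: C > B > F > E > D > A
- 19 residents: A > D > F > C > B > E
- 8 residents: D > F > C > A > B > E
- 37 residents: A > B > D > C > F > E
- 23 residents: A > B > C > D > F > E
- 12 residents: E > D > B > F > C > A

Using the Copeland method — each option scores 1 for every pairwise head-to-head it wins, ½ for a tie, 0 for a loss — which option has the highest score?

F: beats E; loses to A, B, C, and D → score 1.
A: beats F, E, B, C, and D → score 5.
E: loses to F, A, B, C, and D → score 0.
B: beats F, E, C, and D; loses to A → score 4.
C: beats F and E; loses to A, B, and D → score 2.
D: beats F, E, and C; loses to A and B → score 3.
A has the best pairwise record.

A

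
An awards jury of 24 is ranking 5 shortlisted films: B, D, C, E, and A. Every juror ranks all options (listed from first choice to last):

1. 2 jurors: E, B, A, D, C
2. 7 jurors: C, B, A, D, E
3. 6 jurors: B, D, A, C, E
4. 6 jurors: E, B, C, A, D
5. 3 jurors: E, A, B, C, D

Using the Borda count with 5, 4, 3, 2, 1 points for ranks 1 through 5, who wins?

B: 2·4 + 7·4 + 6·5 + 6·4 + 3·3 = 99
D: 2·2 + 7·2 + 6·4 + 6·1 + 3·1 = 51
C: 2·1 + 7·5 + 6·2 + 6·3 + 3·2 = 73
E: 2·5 + 7·1 + 6·1 + 6·5 + 3·5 = 68
A: 2·3 + 7·3 + 6·3 + 6·2 + 3·4 = 69
B has the highest Borda score (99).

B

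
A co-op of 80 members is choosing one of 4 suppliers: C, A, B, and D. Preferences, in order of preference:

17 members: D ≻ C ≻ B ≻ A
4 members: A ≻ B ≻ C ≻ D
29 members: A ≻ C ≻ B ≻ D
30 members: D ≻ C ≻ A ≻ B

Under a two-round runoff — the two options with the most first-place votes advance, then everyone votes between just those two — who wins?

D

Round 1 first-place votes: C 0, A 33, B 0, D 47.
D and A advance.
Runoff: D is preferred to A by 47 voters; A by 33.
D wins the runoff.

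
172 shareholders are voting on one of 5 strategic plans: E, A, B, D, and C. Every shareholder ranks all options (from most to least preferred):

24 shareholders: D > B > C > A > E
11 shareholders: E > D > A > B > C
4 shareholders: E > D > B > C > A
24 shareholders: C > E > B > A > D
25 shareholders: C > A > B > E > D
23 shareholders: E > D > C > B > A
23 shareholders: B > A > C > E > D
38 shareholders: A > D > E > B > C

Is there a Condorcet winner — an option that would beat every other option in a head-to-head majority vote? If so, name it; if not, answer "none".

Checking pairwise contests:
A beats E 110–62.
B beats A 98–74.
E beats B 100–72.
E beats D 110–62.
B beats C 100–72.
Every option loses at least one head-to-head, so there is no Condorcet winner.

none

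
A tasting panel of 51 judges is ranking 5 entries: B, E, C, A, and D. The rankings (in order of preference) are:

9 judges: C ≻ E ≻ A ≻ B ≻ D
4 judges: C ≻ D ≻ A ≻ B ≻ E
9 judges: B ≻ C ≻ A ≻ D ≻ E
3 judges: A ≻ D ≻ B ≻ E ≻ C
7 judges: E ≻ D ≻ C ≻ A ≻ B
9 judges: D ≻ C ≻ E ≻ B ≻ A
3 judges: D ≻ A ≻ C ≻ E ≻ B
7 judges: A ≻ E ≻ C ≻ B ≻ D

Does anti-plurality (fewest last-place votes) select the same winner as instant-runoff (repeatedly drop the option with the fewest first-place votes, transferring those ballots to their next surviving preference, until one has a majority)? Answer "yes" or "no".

yes

Anti-plurality — last-place votes: B 10, E 13, C 3, A 9, D 16. Winner: C.
Instant-runoff — R1 B 9, E 7, C 13, A 10, D 12 (E out); R2 B 9, C 13, A 10, D 19 (B out); R3 C 22, A 10, D 19 (A out); R4 C 29, D 22 (C winner). Winner: C.
The two methods agree.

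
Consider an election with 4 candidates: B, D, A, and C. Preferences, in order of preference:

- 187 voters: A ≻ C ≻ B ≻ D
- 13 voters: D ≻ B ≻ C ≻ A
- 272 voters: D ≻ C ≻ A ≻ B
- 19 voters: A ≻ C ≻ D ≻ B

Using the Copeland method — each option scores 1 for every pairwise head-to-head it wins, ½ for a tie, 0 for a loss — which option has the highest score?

B: loses to D, A, and C → score 0.
D: beats B, A, and C → score 3.
A: beats B; loses to D and C → score 1.
C: beats B and A; loses to D → score 2.
D has the best pairwise record.

D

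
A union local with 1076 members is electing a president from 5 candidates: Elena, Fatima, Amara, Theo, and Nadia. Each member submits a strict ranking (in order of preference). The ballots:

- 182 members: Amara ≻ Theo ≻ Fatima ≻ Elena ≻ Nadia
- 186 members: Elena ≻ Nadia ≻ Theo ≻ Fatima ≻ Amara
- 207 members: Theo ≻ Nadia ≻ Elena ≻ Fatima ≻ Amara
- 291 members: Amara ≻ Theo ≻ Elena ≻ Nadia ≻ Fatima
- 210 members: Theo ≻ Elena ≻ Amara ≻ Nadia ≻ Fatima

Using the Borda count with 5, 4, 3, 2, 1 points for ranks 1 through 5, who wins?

Theo

Elena: 182·2 + 186·5 + 207·3 + 291·3 + 210·4 = 3628
Fatima: 182·3 + 186·2 + 207·2 + 291·1 + 210·1 = 1833
Amara: 182·5 + 186·1 + 207·1 + 291·5 + 210·3 = 3388
Theo: 182·4 + 186·3 + 207·5 + 291·4 + 210·5 = 4535
Nadia: 182·1 + 186·4 + 207·4 + 291·2 + 210·2 = 2756
Theo has the highest Borda score (4535).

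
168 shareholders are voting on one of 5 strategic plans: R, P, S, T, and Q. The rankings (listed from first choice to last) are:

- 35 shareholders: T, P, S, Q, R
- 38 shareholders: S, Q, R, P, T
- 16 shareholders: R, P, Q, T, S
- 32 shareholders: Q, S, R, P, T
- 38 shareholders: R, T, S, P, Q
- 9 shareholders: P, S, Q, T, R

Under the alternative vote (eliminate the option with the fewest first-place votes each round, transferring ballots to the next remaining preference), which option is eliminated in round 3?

Round 1: R 54, P 9, S 38, T 35, Q 32. Eliminate P.
Round 2: R 54, S 47, T 35, Q 32. Eliminate Q.
Round 3: R 54, S 79, T 35. Eliminate T.

T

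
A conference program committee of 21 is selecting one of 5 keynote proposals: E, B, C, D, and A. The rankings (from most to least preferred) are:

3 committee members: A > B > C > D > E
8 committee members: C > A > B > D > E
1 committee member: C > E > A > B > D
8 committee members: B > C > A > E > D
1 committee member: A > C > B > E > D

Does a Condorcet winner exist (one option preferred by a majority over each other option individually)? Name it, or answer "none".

Checking pairwise contests:
B beats E 20–1.
A beats B 13–8.
B beats C 11–10.
B beats D 21–0.
C beats A 17–4.
Every option loses at least one head-to-head, so there is no Condorcet winner.

none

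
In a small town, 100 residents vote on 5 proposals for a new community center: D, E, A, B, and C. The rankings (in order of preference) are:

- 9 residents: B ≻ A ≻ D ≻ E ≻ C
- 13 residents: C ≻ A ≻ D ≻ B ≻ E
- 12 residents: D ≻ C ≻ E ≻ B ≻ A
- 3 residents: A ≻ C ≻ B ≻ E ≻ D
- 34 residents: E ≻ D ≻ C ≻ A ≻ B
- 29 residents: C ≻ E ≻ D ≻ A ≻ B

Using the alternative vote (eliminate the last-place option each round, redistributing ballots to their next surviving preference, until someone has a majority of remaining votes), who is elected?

C

Round 1: D 12, E 34, A 3, B 9, C 42. Eliminate A.
Round 2: D 12, E 34, B 9, C 45. Eliminate B.
Round 3: D 21, E 34, C 45. Eliminate D.
Round 4: E 43, C 57. C has a majority.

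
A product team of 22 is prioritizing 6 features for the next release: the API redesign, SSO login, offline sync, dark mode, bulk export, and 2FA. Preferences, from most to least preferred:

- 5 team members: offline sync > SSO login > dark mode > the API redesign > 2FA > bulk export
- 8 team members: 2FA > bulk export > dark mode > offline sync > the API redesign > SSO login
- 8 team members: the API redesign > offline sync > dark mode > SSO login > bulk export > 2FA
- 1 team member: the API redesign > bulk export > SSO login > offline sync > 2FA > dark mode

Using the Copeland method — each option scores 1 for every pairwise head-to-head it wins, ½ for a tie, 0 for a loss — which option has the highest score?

offline sync

the API redesign: beats SSO login, bulk export, and 2FA; loses to offline sync and dark mode → score 3.
SSO login: beats bulk export and 2FA; loses to the API redesign, offline sync, and dark mode → score 2.
offline sync: beats the API redesign, SSO login, dark mode, bulk export, and 2FA → score 5.
dark mode: beats the API redesign, SSO login, bulk export, and 2FA; loses to offline sync → score 4.
bulk export: loses to the API redesign, SSO login, offline sync, dark mode, and 2FA → score 0.
2FA: beats bulk export; loses to the API redesign, SSO login, offline sync, and dark mode → score 1.
offline sync has the best pairwise record.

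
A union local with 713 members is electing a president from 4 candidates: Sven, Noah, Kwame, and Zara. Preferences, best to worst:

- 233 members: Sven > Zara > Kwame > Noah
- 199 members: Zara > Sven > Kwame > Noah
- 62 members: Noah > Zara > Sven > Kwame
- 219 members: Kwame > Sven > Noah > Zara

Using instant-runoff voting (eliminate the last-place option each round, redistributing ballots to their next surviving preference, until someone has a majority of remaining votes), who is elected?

Round 1: Sven 233, Noah 62, Kwame 219, Zara 199. Eliminate Noah.
Round 2: Sven 233, Kwame 219, Zara 261. Eliminate Kwame.
Round 3: Sven 452, Zara 261. Sven has a majority.

Sven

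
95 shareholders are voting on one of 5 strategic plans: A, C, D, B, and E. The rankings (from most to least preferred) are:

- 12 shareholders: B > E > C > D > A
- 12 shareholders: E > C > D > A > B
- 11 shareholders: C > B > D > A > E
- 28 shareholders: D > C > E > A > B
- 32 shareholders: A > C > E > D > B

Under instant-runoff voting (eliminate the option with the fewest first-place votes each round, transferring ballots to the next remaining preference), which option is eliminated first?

C

Round 1: A 32, C 11, D 28, B 12, E 12. Eliminate C.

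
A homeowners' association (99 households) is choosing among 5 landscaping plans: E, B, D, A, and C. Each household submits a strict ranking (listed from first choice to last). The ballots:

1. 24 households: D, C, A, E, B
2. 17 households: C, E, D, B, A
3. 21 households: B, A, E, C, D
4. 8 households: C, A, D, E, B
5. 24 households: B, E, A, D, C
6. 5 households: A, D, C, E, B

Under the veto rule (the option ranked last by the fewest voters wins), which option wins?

E

Last-place votes: E 0, B 37, D 21, A 17, C 24.
E is ranked last by the fewest voters, so E wins.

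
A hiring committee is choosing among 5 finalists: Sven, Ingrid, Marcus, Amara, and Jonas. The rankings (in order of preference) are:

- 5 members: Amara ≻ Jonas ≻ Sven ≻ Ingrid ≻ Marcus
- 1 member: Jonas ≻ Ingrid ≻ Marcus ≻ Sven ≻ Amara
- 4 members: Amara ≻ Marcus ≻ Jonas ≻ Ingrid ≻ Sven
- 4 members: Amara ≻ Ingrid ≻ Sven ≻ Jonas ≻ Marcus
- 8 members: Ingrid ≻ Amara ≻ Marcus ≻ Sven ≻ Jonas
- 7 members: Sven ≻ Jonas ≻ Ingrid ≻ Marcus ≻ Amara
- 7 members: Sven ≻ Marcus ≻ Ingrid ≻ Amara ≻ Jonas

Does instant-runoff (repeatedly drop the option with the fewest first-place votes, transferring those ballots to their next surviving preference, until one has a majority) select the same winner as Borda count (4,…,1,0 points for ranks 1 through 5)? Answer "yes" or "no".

Instant-runoff — R1 Sven 14, Ingrid 8, Marcus 0, Amara 13, Jonas 1 (Marcus out); R2 Sven 14, Ingrid 8, Amara 13, Jonas 1 (Jonas out); R3 Sven 14, Ingrid 9, Amara 13 (Ingrid out); R4 Sven 15, Amara 21 (Amara winner). Winner: Amara.
Borda — scores: Sven 83, Ingrid 84, Marcus 58, Amara 83, Jonas 52. Winner: Ingrid.
The two methods disagree.

no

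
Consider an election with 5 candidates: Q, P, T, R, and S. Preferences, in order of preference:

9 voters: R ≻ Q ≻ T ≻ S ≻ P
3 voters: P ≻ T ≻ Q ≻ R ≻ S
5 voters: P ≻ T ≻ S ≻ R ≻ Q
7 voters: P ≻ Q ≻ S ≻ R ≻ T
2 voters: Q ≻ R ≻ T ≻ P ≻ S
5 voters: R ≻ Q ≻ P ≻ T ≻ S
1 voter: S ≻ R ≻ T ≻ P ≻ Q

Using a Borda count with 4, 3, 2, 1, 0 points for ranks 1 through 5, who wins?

Q: 9·3 + 3·2 + 5·0 + 7·3 + 2·4 + 5·3 + 1·0 = 77
P: 9·0 + 3·4 + 5·4 + 7·4 + 2·1 + 5·2 + 1·1 = 73
T: 9·2 + 3·3 + 5·3 + 7·0 + 2·2 + 5·1 + 1·2 = 53
R: 9·4 + 3·1 + 5·1 + 7·1 + 2·3 + 5·4 + 1·3 = 80
S: 9·1 + 3·0 + 5·2 + 7·2 + 2·0 + 5·0 + 1·4 = 37
R has the highest Borda score (80).

R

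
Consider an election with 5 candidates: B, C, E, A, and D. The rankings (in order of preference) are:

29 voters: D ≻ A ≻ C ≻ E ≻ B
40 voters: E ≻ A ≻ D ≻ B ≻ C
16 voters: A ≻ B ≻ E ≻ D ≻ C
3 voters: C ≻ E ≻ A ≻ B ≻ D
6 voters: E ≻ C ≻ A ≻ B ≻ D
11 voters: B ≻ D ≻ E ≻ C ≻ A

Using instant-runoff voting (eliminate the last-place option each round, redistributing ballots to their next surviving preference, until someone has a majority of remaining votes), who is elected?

Round 1: B 11, C 3, E 46, A 16, D 29. Eliminate C.
Round 2: B 11, E 49, A 16, D 29. Eliminate B.
Round 3: E 49, A 16, D 40. Eliminate A.
Round 4: E 65, D 40. E has a majority.

E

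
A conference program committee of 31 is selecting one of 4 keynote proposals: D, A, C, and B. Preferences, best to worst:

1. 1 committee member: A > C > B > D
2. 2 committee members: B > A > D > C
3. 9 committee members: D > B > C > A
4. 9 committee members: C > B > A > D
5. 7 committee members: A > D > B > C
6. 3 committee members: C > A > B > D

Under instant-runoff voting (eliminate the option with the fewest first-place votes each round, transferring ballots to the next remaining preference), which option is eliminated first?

Round 1: D 9, A 8, C 12, B 2. Eliminate B.

B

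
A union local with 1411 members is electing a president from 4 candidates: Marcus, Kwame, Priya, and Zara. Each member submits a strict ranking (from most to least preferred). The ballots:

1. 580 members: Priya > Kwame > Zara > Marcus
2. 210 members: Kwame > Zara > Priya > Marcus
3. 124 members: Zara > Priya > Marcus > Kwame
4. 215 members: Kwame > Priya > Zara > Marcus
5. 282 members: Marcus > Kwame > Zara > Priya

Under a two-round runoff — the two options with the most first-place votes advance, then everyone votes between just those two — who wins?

Round 1 first-place votes: Marcus 282, Kwame 425, Priya 580, Zara 124.
Priya and Kwame advance.
Runoff: Priya is preferred to Kwame by 704 voters; Kwame by 707.
Kwame wins the runoff.

Kwame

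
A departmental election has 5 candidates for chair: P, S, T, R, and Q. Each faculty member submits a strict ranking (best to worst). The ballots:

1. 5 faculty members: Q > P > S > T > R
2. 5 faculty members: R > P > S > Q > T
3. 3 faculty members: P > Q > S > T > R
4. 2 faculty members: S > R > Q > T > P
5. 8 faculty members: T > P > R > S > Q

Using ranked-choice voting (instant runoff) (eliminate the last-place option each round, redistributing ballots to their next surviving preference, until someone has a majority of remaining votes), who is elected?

Q

Round 1: P 3, S 2, T 8, R 5, Q 5. Eliminate S.
Round 2: P 3, T 8, R 7, Q 5. Eliminate P.
Round 3: T 8, R 7, Q 8. Eliminate R.
Round 4: T 8, Q 15. Q has a majority.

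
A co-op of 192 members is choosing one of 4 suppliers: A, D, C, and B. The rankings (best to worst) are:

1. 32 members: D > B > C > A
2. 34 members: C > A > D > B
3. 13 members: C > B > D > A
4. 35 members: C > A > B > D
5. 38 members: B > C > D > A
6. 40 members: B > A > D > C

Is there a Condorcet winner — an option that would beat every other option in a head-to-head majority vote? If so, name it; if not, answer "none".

B vs A: 123–69 for B.
B vs D: 126–66 for B.
B vs C: 110–82 for B.
B beats every other option head-to-head.

B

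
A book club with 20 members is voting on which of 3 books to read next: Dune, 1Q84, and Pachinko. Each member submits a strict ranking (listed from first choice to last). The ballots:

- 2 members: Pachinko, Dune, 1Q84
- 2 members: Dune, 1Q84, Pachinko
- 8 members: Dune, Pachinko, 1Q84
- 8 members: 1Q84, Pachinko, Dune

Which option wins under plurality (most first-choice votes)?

Dune

First-place votes: Dune 10, 1Q84 8, Pachinko 2.
Dune has the most first-place votes.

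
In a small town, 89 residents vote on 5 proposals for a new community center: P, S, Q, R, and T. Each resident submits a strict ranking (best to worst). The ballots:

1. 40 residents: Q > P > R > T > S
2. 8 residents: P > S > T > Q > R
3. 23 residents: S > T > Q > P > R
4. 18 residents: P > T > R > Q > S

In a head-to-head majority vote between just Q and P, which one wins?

Voters preferring Q to P: 63; preferring P to Q: 26.
Q wins the head-to-head.

Q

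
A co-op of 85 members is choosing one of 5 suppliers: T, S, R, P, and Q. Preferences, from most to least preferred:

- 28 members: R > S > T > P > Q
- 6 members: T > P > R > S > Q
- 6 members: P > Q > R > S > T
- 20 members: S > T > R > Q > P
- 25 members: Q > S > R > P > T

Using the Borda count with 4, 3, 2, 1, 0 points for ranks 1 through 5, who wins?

T: 28·2 + 6·4 + 6·0 + 20·3 + 25·0 = 140
S: 28·3 + 6·1 + 6·1 + 20·4 + 25·3 = 251
R: 28·4 + 6·2 + 6·2 + 20·2 + 25·2 = 226
P: 28·1 + 6·3 + 6·4 + 20·0 + 25·1 = 95
Q: 28·0 + 6·0 + 6·3 + 20·1 + 25·4 = 138
S has the highest Borda score (251).

S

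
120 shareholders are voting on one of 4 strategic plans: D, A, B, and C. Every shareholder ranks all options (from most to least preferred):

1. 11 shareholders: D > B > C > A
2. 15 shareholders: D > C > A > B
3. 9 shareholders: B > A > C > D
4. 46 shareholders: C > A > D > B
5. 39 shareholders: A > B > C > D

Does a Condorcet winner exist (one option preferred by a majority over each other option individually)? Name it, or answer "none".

C

C vs D: 94–26 for C.
C vs A: 72–48 for C.
C vs B: 61–59 for C.
C beats every other option head-to-head.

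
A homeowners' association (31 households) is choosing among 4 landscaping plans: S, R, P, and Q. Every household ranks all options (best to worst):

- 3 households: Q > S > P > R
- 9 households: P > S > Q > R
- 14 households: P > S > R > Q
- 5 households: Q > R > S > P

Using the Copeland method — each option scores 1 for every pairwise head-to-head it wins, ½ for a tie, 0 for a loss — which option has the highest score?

P

S: beats R and Q; loses to P → score 2.
R: loses to S, P, and Q → score 0.
P: beats S, R, and Q → score 3.
Q: beats R; loses to S and P → score 1.
P has the best pairwise record.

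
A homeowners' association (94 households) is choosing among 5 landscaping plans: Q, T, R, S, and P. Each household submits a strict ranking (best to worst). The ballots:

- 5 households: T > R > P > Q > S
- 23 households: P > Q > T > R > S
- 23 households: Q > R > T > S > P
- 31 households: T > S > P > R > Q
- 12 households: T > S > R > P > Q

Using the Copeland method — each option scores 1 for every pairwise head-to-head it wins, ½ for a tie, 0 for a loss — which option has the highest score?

T

Q: beats S; loses to T, R, and P → score 1.
T: beats Q, R, S, and P → score 4.
R: beats Q and S; loses to T and P → score 2.
S: beats P; loses to Q, T, and R → score 1.
P: beats Q and R; loses to T and S → score 2.
T has the best pairwise record.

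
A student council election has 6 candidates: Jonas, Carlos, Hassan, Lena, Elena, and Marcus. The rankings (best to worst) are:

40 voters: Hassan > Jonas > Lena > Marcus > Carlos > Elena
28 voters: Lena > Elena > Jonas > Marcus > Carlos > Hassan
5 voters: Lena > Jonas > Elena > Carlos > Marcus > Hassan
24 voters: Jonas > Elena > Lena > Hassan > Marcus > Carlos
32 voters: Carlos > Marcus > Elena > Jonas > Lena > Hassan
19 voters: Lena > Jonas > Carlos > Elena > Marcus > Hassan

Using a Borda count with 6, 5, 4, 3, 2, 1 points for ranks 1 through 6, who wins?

Jonas

Jonas: 40·5 + 28·4 + 5·5 + 24·6 + 32·3 + 19·5 = 672
Carlos: 40·2 + 28·2 + 5·3 + 24·1 + 32·6 + 19·4 = 443
Hassan: 40·6 + 28·1 + 5·1 + 24·3 + 32·1 + 19·1 = 396
Lena: 40·4 + 28·6 + 5·6 + 24·4 + 32·2 + 19·6 = 632
Elena: 40·1 + 28·5 + 5·4 + 24·5 + 32·4 + 19·3 = 505
Marcus: 40·3 + 28·3 + 5·2 + 24·2 + 32·5 + 19·2 = 460
Jonas has the highest Borda score (672).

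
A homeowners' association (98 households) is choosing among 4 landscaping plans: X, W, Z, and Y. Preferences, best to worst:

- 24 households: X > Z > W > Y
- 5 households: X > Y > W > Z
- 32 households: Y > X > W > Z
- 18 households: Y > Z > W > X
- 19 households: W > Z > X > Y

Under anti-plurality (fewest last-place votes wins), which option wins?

W

Last-place votes: X 18, W 0, Z 37, Y 43.
W is ranked last by the fewest voters, so W wins.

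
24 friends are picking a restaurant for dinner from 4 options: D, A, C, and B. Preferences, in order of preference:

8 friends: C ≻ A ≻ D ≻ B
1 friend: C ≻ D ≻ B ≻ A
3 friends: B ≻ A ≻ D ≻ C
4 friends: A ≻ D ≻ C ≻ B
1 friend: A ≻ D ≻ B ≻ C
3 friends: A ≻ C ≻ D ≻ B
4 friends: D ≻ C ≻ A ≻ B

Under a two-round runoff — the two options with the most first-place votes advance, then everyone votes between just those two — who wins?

Round 1 first-place votes: D 4, A 8, C 9, B 3.
C and A advance.
Runoff: C is preferred to A by 13 voters; A by 11.
C wins the runoff.

C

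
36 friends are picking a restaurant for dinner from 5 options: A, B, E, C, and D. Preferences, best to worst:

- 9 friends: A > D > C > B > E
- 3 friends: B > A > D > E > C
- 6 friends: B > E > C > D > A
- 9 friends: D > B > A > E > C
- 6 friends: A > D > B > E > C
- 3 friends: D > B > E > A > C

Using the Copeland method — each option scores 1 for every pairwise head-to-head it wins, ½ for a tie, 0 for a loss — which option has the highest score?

A: beats E and C; ties D; loses to B → score 2.5.
B: beats A, E, and C; loses to D → score 3.
E: beats C; loses to A, B, and D → score 1.
C: loses to A, B, E, and D → score 0.
D: beats B, E, and C; ties A → score 3.5.
D has the best pairwise record.

D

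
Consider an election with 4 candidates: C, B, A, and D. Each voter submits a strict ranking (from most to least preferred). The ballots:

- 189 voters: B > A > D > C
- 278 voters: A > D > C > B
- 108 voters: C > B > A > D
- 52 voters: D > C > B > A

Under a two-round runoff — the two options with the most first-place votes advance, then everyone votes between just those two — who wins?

B

Round 1 first-place votes: C 108, B 189, A 278, D 52.
A and B advance.
Runoff: A is preferred to B by 278 voters; B by 349.
B wins the runoff.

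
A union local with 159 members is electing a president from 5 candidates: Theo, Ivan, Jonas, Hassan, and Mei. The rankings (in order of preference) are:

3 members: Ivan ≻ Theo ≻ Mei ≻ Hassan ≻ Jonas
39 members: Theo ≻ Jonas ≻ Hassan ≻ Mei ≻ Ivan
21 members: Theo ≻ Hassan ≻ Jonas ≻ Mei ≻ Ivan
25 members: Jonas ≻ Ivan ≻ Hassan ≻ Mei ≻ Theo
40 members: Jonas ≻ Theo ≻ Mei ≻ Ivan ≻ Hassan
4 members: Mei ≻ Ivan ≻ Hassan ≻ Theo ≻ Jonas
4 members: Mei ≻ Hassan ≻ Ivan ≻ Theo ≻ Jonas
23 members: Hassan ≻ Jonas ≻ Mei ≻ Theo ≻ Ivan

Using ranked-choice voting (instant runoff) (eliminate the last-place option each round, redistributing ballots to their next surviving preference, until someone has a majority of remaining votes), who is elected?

Jonas

Round 1: Theo 60, Ivan 3, Jonas 65, Hassan 23, Mei 8. Eliminate Ivan.
Round 2: Theo 63, Jonas 65, Hassan 23, Mei 8. Eliminate Mei.
Round 3: Theo 63, Jonas 65, Hassan 31. Eliminate Hassan.
Round 4: Theo 71, Jonas 88. Jonas has a majority.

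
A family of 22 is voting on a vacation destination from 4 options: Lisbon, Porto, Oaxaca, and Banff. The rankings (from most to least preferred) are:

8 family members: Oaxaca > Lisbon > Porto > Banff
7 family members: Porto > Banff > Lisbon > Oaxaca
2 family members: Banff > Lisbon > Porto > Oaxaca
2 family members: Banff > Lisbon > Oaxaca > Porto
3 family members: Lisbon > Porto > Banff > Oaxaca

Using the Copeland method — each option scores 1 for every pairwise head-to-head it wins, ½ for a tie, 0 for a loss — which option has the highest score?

Lisbon

Lisbon: beats Porto and Oaxaca; ties Banff → score 2.5.
Porto: beats Oaxaca and Banff; loses to Lisbon → score 2.
Oaxaca: loses to Lisbon, Porto, and Banff → score 0.
Banff: beats Oaxaca; ties Lisbon; loses to Porto → score 1.5.
Lisbon has the best pairwise record.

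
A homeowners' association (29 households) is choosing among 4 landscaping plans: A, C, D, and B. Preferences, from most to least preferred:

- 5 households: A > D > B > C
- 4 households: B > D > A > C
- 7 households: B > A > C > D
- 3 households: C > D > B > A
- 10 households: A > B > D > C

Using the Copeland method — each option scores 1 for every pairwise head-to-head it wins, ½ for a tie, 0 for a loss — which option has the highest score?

A

A: beats C, D, and B → score 3.
C: loses to A, D, and B → score 0.
D: beats C; loses to A and B → score 1.
B: beats C and D; loses to A → score 2.
A has the best pairwise record.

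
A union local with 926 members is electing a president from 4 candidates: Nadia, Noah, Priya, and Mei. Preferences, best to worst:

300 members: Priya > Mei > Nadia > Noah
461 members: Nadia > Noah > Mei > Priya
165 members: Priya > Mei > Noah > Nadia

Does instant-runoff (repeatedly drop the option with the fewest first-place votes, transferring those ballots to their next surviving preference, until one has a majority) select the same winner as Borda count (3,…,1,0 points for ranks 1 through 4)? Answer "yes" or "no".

no

Instant-runoff — R1 Nadia 461, Noah 0, Priya 465, Mei 0 (Priya winner). Winner: Priya.
Borda — scores: Nadia 1683, Noah 1087, Priya 1395, Mei 1391. Winner: Nadia.
The two methods disagree.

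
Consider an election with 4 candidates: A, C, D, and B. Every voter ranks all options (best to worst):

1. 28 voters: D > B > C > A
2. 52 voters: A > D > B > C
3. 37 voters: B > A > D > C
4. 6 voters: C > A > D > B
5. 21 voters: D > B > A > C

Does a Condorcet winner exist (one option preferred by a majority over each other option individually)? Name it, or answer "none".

none

Checking pairwise contests:
B beats A 86–58.
A beats C 110–34.
A beats D 95–49.
D beats B 107–37.
Every option loses at least one head-to-head, so there is no Condorcet winner.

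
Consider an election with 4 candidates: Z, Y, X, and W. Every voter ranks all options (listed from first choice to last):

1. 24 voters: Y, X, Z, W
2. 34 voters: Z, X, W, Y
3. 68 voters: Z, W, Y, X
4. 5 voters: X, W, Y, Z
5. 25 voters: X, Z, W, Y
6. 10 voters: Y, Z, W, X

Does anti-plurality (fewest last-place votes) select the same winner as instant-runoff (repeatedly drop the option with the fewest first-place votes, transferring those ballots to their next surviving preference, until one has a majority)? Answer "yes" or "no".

Anti-plurality — last-place votes: Z 5, Y 59, X 78, W 24. Winner: Z.
Instant-runoff — R1 Z 102, Y 34, X 30, W 0 (Z winner). Winner: Z.
The two methods agree.

yes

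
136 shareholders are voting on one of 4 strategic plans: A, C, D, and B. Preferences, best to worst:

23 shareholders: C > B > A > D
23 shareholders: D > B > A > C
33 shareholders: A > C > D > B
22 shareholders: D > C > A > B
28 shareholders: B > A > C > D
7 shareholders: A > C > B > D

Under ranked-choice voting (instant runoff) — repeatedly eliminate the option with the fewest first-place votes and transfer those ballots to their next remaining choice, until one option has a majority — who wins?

D

Round 1: A 40, C 23, D 45, B 28. Eliminate C.
Round 2: A 40, D 45, B 51. Eliminate A.
Round 3: D 78, B 58. D has a majority.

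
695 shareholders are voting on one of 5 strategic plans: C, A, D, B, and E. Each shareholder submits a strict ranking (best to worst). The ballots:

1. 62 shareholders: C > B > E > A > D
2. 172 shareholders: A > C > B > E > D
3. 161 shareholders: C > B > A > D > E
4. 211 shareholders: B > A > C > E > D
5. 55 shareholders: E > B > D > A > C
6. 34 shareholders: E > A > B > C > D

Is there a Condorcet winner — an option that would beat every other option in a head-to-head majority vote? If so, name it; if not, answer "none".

Checking pairwise contests:
A beats C 472–223.
B beats A 489–206.
C beats D 640–55.
C beats B 395–300.
C beats E 606–89.
Every option loses at least one head-to-head, so there is no Condorcet winner.

none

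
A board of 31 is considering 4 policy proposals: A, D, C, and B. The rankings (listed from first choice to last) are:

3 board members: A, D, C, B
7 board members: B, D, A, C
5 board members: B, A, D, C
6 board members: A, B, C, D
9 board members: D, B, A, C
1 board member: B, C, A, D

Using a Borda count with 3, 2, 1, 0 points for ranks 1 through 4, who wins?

B

A: 3·3 + 7·1 + 5·2 + 6·3 + 9·1 + 1·1 = 54
D: 3·2 + 7·2 + 5·1 + 6·0 + 9·3 + 1·0 = 52
C: 3·1 + 7·0 + 5·0 + 6·1 + 9·0 + 1·2 = 11
B: 3·0 + 7·3 + 5·3 + 6·2 + 9·2 + 1·3 = 69
B has the highest Borda score (69).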